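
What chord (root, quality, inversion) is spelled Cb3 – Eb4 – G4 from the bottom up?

The distinct note names are Cb, Eb, G. Stacked in thirds they read Cb–Eb–G, which is an augmented triad on Cb.
Cb is the root of Cb augmented; root in the bass means root position (figured bass 5/3).

Cb augmented, root position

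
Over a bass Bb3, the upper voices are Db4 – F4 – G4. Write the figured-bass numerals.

The notes Bb, Db, F, G stack in thirds as G–Bb–Db–F — a G half-diminished seventh chord. The bass Bb is the third, so this is first inversion: figured 6/5.

6/5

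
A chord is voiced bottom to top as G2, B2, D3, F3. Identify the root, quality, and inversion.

Reducing to letter names: G, B, D, F. These stack in thirds as G–B–D–F — a G dominant seventh chord.
G is the root of G dominant seventh; root in the bass means root position (figured bass 7).

G dominant seventh, root position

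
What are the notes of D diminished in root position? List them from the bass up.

D, F, Ab

Spelling D diminished: D–F–Ab. In root position the root is bass, giving D, F, Ab from the bottom.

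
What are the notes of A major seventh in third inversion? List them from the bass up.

G#, A, C#, E

A major seventh is A–C#–E–G#. Third inversion puts the seventh (G#) in the bass, with the remaining tones above: G#, A, C#, E.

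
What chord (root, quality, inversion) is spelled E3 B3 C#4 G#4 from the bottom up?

The pitch classes E, B, C#, G# arrange in thirds as C#–E–G#–B: a C# minor seventh chord.
The lowest note is E, the third of the chord, so this is first inversion (figured bass 6/5).

C# minor seventh, first inversion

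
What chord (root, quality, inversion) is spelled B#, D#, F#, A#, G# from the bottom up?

The distinct note names are B#, D#, F#, A#, G#. Stacked in thirds they read G#–B#–D#–F#–A#, which is a dominant ninth chord on G#.
With the third (B#) in the bass, the chord is in first inversion.

G# dominant ninth, first inversion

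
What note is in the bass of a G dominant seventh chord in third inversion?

F

The seventh of G dominant seventh (G–B–D–F) is F; that is the bass in third inversion.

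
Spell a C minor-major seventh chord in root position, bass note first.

Spelling C minor-major seventh: C–Eb–G–B. In root position the root is bass, giving C, Eb, G, B from the bottom.

C, Eb, G, B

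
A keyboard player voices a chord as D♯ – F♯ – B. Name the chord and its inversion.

Reducing to letter names: D#, F#, B. These stack in thirds as B–D#–F# — a B major triad.
With the third (D#) in the bass, the chord is in first inversion (figured bass 6).

B major, first inversion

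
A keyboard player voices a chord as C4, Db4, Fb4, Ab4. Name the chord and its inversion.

The pitch classes C, Db, Fb, Ab arrange in thirds as Db–Fb–Ab–C: a Db minor-major seventh chord.
C is the seventh of Db minor-major seventh; seventh in the bass means third inversion (figured bass 4/2).

Db minor-major seventh, third inversion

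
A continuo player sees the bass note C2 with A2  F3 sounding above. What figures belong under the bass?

6/4

The notes C, A, F stack in thirds as F–A–C — an F major triad. The bass C is the fifth, so this is second inversion: figured 6/4.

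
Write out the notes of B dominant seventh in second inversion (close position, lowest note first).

F#, A, B, D#

B dominant seventh is B–D#–F#–A. Second inversion puts the fifth (F#) in the bass, with the remaining tones above: F#, A, B, D#.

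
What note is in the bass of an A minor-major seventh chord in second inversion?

In second inversion the fifth is lowest. For A minor-major seventh (A–C–E–G#) that is E.

E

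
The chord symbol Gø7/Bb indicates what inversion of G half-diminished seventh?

Gø7/Bb means G half-diminished seventh with Bb in the bass. Bb is the third of G half-diminished seventh (G–Bb–Db–F), so this is first inversion.

first inversion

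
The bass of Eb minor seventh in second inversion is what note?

In second inversion the fifth is lowest. For Eb minor seventh (Eb–Gb–Bb–Db) that is Bb.

Bb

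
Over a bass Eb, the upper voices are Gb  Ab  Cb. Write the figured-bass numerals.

The notes Eb, Gb, Ab, Cb stack in thirds as Ab–Cb–Eb–Gb — an Ab minor seventh chord. The bass Eb is the fifth, so this is second inversion: figured 4/3.

4/3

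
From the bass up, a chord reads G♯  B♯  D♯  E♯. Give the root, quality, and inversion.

The distinct note names are G#, B#, D#, E#. Stacked in thirds they read E#–G#–B#–D#, which is a minor seventh chord on E#.
With the third (G#) in the bass, the chord is in first inversion (figured bass 6/5).

E# minor seventh, first inversion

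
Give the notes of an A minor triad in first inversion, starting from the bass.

C, E, A

Spelling A minor: A–C–E. In first inversion the third is bass, giving C, E, A from the bottom.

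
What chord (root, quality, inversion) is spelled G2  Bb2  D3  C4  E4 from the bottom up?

C dominant ninth, second inversion

The distinct note names are G, Bb, D, C, E. Stacked in thirds they read C–E–G–Bb–D, which is a dominant ninth chord on C.
The lowest note is G, the fifth of the chord, so this is second inversion.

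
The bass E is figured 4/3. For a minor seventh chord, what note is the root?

A

The figures 4/3 mean the fifth of the chord is in the bass. If E is the fifth of a minor seventh chord, the root is A (chord tones A–C–E–G).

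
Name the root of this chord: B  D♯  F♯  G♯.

B, D#, F#, G# are the tones of a G# minor seventh chord (G#–B–D#–F#), making G# the root.

G#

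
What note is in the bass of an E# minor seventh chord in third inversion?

D#

E# minor seventh is E#–G#–B#–D#. Third inversion places the seventh in the bass: D#.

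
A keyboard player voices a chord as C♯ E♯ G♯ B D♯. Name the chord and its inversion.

C# dominant ninth, root position

Reducing to letter names: C#, E#, G#, B, D#. These stack in thirds as C#–E#–G#–B–D# — a C# dominant ninth chord.
The lowest note is C#, the root of the chord, so this is root position.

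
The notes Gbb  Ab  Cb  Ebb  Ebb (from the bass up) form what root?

Reordering Gbb, Ab, Cb, Ebb into stacked thirds gives Ab–Cb–Ebb–Gbb; the bottom of that stack, Ab, is the root.

Ab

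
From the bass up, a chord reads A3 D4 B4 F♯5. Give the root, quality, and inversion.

Reducing to letter names: A, D, B, F#. These stack in thirds as B–D–F#–A — a B minor seventh chord.
A is the seventh of B minor seventh; seventh in the bass means third inversion (figured bass 4/2).

B minor seventh, third inversion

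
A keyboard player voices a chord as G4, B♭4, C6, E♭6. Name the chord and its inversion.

C minor seventh, second inversion

Reducing to letter names: G, Bb, C, Eb. These stack in thirds as C–Eb–G–Bb — a C minor seventh chord.
With the fifth (G) in the bass, the chord is in second inversion (figured bass 4/3).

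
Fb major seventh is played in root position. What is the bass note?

Fb major seventh is Fb–Ab–Cb–Eb. Root position places the root in the bass: Fb.

Fb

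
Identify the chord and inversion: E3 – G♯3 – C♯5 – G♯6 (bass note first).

Reducing to letter names: E, G#, C#. These stack in thirds as C#–E–G# — a C# minor triad.
E is the third of C# minor; third in the bass means first inversion (figured bass 6).

C# minor, first inversion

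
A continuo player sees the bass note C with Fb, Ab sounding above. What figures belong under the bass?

The notes C, Fb, Ab stack in thirds as Fb–Ab–C — an Fb augmented triad. The bass C is the fifth, so this is second inversion: figured 6/4.

6/4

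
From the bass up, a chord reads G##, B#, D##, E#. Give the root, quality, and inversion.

The pitch classes G##, B#, D##, E# arrange in thirds as E#–G##–B#–D##: an E# major seventh chord.
The lowest note is G##, the third of the chord, so this is first inversion (figured bass 6/5).

E# major seventh, first inversion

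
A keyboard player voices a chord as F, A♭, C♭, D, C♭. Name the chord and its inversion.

D diminished seventh, first inversion

The pitch classes F, Ab, Cb, D arrange in thirds as D–F–Ab–Cb: a D diminished seventh chord.
With the third (F) in the bass, the chord is in first inversion (figured bass 6/5).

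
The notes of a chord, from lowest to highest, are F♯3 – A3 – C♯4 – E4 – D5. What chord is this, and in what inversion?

The distinct note names are F#, A, C#, E, D. Stacked in thirds they read D–F#–A–C#–E, which is a major ninth chord on D.
F# is the third of D major ninth; third in the bass means first inversion.

D major ninth, first inversion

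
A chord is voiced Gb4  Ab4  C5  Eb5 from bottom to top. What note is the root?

Ab

Gb, Ab, C, Eb are the tones of an Ab dominant seventh chord (Ab–C–Eb–Gb), making Ab the root.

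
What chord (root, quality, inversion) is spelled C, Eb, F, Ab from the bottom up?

The pitch classes C, Eb, F, Ab arrange in thirds as F–Ab–C–Eb: an F minor seventh chord.
The lowest note is C, the fifth of the chord, so this is second inversion (figured bass 4/3).

F minor seventh, second inversion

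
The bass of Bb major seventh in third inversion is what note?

A

Bb major seventh is Bb–D–F–A. Third inversion places the seventh in the bass: A.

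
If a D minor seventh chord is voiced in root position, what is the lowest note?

In root position the root is lowest. For D minor seventh (D–F–A–C) that is D.

D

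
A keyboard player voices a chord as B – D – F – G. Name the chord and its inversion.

G dominant seventh, first inversion

The distinct note names are B, D, F, G. Stacked in thirds they read G–B–D–F, which is a dominant seventh chord on G.
With the third (B) in the bass, the chord is in first inversion (figured bass 6/5).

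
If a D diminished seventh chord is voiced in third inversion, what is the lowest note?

D diminished seventh is D–F–Ab–Cb. Third inversion places the seventh in the bass: Cb.

Cb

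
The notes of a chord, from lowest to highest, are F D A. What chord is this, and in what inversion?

The pitch classes F, D, A arrange in thirds as D–F–A: a D minor triad.
The lowest note is F, the third of the chord, so this is first inversion (figured bass 6).

D minor, first inversion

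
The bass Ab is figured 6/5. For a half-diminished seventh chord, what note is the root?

The figures 6/5 mean the third of the chord is in the bass. If Ab is the third of a half-diminished seventh chord, the root is F (chord tones F–Ab–Cb–Eb).

F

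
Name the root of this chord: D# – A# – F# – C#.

D#, A#, F#, C# are the tones of a D# minor seventh chord (D#–F#–A#–C#), making D# the root.

D#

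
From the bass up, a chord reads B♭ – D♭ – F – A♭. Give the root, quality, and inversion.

The pitch classes Bb, Db, F, Ab arrange in thirds as Bb–Db–F–Ab: a Bb minor seventh chord.
The lowest note is Bb, the root of the chord, so this is root position (figured bass 7).

Bb minor seventh, root position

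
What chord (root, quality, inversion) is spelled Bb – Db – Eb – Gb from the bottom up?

Eb minor seventh, second inversion

The distinct note names are Bb, Db, Eb, Gb. Stacked in thirds they read Eb–Gb–Bb–Db, which is a minor seventh chord on Eb.
The lowest note is Bb, the fifth of the chord, so this is second inversion (figured bass 4/3).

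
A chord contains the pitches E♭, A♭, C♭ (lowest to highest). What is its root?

The distinct letter names are Eb, Ab, Cb. Arranged as a stack of thirds they read Ab–Cb–Eb, so Ab is the root (an Ab minor triad).

Ab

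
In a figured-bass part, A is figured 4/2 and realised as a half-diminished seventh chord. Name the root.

The figures 4/2 mean the seventh of the chord is in the bass. If A is the seventh of a half-diminished seventh chord, the root is B (chord tones B–D–F–A).

B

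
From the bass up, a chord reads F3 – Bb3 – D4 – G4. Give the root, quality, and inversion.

G minor seventh, third inversion

The pitch classes F, Bb, D, G arrange in thirds as G–Bb–D–F: a G minor seventh chord.
With the seventh (F) in the bass, the chord is in third inversion (figured bass 4/2).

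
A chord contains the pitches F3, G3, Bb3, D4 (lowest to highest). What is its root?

F, G, Bb, D are the tones of a G minor seventh chord (G–Bb–D–F), making G the root.

G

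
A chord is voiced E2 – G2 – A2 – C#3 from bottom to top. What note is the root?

A

E, G, A, C# are the tones of an A dominant seventh chord (A–C#–E–G), making A the root.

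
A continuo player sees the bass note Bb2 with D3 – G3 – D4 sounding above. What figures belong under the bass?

6

The notes Bb, D, G stack in thirds as G–Bb–D — a G minor triad. The bass Bb is the third, so this is first inversion: figured 6.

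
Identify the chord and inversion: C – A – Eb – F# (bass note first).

The pitch classes C, A, Eb, F# arrange in thirds as F#–A–C–Eb: an F# diminished seventh chord.
C is the fifth of F# diminished seventh; fifth in the bass means second inversion (figured bass 4/3).

F# diminished seventh, second inversion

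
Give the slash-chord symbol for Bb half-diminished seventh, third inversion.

Bbø7/Ab

Third inversion of Bb half-diminished seventh has the seventh (Ab) in the bass. As a slash chord: Bbø7/Ab.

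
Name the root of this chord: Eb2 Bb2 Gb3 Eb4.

Eb, Bb, Gb are the tones of an Eb minor triad (Eb–Gb–Bb), making Eb the root.

Eb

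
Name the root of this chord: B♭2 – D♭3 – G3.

G

Bb, Db, G are the tones of a G diminished triad (G–Bb–Db), making G the root.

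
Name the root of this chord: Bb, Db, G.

Reordering Bb, Db, G into stacked thirds gives G–Bb–Db; the bottom of that stack, G, is the root.

G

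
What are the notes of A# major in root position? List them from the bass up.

A# major is A#–C##–E#. Root position puts the root (A#) in the bass, with the remaining tones above: A#, C##, E#.

A#, C##, E#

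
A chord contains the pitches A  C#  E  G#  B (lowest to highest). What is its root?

A

Reordering A, C#, E, G#, B into stacked thirds gives A–C#–E–G#–B; the bottom of that stack, A, is the root.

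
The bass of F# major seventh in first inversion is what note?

A#

F# major seventh is F#–A#–C#–E#. First inversion places the third in the bass: A#.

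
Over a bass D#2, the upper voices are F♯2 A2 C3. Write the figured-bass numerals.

The notes D#, F#, A, C stack in thirds as D#–F#–A–C — a D# diminished seventh chord. The bass D# is the root, so this is root position: figured 7.

7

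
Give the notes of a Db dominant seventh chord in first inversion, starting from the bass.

F, Ab, Cb, Db

Spelling Db dominant seventh: Db–F–Ab–Cb. In first inversion the third is bass, giving F, Ab, Cb, Db from the bottom.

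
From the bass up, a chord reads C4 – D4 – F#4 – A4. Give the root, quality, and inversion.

The distinct note names are C, D, F#, A. Stacked in thirds they read D–F#–A–C, which is a dominant seventh chord on D.
The lowest note is C, the seventh of the chord, so this is third inversion (figured bass 4/2).

D dominant seventh, third inversion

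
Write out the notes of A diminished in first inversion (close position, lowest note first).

Spelling A diminished: A–C–Eb. In first inversion the third is bass, giving C, Eb, A from the bottom.

C, Eb, A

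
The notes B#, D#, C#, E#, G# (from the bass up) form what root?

The distinct letter names are B#, D#, C#, E#, G#. Arranged as a stack of thirds they read C#–E#–G#–B#–D#, so C# is the root (a C# major ninth chord).

C#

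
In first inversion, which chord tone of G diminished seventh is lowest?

Bb

G diminished seventh is G–Bb–Db–Fb. First inversion places the third in the bass: Bb.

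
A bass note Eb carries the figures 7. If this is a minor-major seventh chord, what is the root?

The figures 7 mean the root of the chord is in the bass. If Eb is the root of a minor-major seventh chord, the root is Eb (chord tones Eb–Gb–Bb–D).

Eb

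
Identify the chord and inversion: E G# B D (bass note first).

E dominant seventh, root position

Reducing to letter names: E, G#, B, D. These stack in thirds as E–G#–B–D — an E dominant seventh chord.
E is the root of E dominant seventh; root in the bass means root position (figured bass 7).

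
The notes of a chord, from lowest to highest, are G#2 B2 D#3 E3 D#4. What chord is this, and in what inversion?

E major seventh, first inversion

Reducing to letter names: G#, B, D#, E. These stack in thirds as E–G#–B–D# — an E major seventh chord.
The lowest note is G#, the third of the chord, so this is first inversion (figured bass 6/5).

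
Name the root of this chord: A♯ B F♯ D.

B

The distinct letter names are A#, B, F#, D. Arranged as a stack of thirds they read B–D–F#–A#, so B is the root (a B minor-major seventh chord).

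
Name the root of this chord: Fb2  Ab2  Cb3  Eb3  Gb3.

Reordering Fb, Ab, Cb, Eb, Gb into stacked thirds gives Fb–Ab–Cb–Eb–Gb; the bottom of that stack, Fb, is the root.

Fb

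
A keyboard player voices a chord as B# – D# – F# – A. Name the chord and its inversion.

The pitch classes B#, D#, F#, A arrange in thirds as B#–D#–F#–A: a B# diminished seventh chord.
The lowest note is B#, the root of the chord, so this is root position (figured bass 7).

B# diminished seventh, root position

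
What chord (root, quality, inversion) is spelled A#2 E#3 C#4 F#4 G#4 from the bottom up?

F# major ninth, first inversion

The pitch classes A#, E#, C#, F#, G# arrange in thirds as F#–A#–C#–E#–G#: an F# major ninth chord.
The lowest note is A#, the third of the chord, so this is first inversion.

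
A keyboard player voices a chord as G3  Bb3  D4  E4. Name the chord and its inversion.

E half-diminished seventh, first inversion

The pitch classes G, Bb, D, E arrange in thirds as E–G–Bb–D: an E half-diminished seventh chord.
G is the third of E half-diminished seventh; third in the bass means first inversion (figured bass 6/5).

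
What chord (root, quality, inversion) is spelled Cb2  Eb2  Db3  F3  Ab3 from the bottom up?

Db dominant ninth, third inversion

Reducing to letter names: Cb, Eb, Db, F, Ab. These stack in thirds as Db–F–Ab–Cb–Eb — a Db dominant ninth chord.
The lowest note is Cb, the seventh of the chord, so this is third inversion.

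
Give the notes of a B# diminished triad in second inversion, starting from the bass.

F#, B#, D#

B# diminished is B#–D#–F#. Second inversion puts the fifth (F#) in the bass, with the remaining tones above: F#, B#, D#.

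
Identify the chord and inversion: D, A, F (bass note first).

D minor, root position

Reducing to letter names: D, A, F. These stack in thirds as D–F–A — a D minor triad.
The lowest note is D, the root of the chord, so this is root position (figured bass 5/3).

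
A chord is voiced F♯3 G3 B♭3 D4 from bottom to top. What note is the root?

G

Reordering F#, G, Bb, D into stacked thirds gives G–Bb–D–F#; the bottom of that stack, G, is the root.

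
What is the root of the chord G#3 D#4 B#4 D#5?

G#

G#, D#, B# are the tones of a G# major triad (G#–B#–D#), making G# the root.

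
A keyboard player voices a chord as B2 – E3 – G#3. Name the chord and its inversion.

The distinct note names are B, E, G#. Stacked in thirds they read E–G#–B, which is a major triad on E.
The lowest note is B, the fifth of the chord, so this is second inversion (figured bass 6/4).

E major, second inversion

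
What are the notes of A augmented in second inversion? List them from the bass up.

Spelling A augmented: A–C#–E#. In second inversion the fifth is bass, giving E#, A, C# from the bottom.

E#, A, C#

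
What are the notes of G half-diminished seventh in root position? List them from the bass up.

The chord tones are G–Bb–Db–F. With the root (G) lowest for root position: G, Bb, Db, F.

G, Bb, Db, F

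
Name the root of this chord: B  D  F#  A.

B

B, D, F#, A are the tones of a B minor seventh chord (B–D–F#–A), making B the root.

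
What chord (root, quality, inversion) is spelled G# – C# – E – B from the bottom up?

The distinct note names are G#, C#, E, B. Stacked in thirds they read C#–E–G#–B, which is a minor seventh chord on C#.
The lowest note is G#, the fifth of the chord, so this is second inversion (figured bass 4/3).

C# minor seventh, second inversion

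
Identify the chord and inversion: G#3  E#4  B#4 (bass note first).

E# minor, first inversion

Reducing to letter names: G#, E#, B#. These stack in thirds as E#–G#–B# — an E# minor triad.
G# is the third of E# minor; third in the bass means first inversion (figured bass 6).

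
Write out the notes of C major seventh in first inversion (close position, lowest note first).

The chord tones are C–E–G–B. With the third (E) lowest for first inversion: E, G, B, C.

E, G, B, C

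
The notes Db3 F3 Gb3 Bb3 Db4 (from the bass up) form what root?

Reordering Db, F, Gb, Bb into stacked thirds gives Gb–Bb–Db–F; the bottom of that stack, Gb, is the root.

Gb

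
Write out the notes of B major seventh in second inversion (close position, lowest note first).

Spelling B major seventh: B–D#–F#–A#. In second inversion the fifth is bass, giving F#, A#, B, D# from the bottom.

F#, A#, B, D#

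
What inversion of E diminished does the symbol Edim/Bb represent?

second inversion

Edim/Bb means E diminished with Bb in the bass. Bb is the fifth of E diminished (E–G–Bb), so this is second inversion.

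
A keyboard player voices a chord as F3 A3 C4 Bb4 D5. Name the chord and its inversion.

Bb major ninth, second inversion

The pitch classes F, A, C, Bb, D arrange in thirds as Bb–D–F–A–C: a Bb major ninth chord.
F is the fifth of Bb major ninth; fifth in the bass means second inversion.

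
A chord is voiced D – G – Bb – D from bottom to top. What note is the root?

The distinct letter names are D, G, Bb. Arranged as a stack of thirds they read G–Bb–D, so G is the root (a G minor triad).

G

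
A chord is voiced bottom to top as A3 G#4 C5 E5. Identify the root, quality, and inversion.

The pitch classes A, G#, C, E arrange in thirds as A–C–E–G#: an A minor-major seventh chord.
A is the root of A minor-major seventh; root in the bass means root position (figured bass 7).

A minor-major seventh, root position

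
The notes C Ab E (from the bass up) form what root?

C, Ab, E are the tones of an Ab augmented triad (Ab–C–E), making Ab the root.

Ab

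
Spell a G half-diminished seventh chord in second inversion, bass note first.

Spelling G half-diminished seventh: G–Bb–Db–F. In second inversion the fifth is bass, giving Db, F, G, Bb from the bottom.

Db, F, G, Bb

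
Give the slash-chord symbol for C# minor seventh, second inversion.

C#m7/G#

Second inversion of C# minor seventh has the fifth (G#) in the bass. As a slash chord: C#m7/G#.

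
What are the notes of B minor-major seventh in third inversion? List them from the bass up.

The chord tones are B–D–F#–A#. With the seventh (A#) lowest for third inversion: A#, B, D, F#.

A#, B, D, F#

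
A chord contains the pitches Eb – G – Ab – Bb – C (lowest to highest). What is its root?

Reordering Eb, G, Ab, Bb, C into stacked thirds gives Ab–C–Eb–G–Bb; the bottom of that stack, Ab, is the root.

Ab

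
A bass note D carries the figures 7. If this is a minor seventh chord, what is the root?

D

The figures 7 mean the root of the chord is in the bass. If D is the root of a minor seventh chord, the root is D (chord tones D–F–A–C).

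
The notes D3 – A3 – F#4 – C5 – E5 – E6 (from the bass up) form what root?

Reordering D, A, F#, C, E into stacked thirds gives D–F#–A–C–E; the bottom of that stack, D, is the root.

D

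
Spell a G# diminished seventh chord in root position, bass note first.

Spelling G# diminished seventh: G#–B–D–F. In root position the root is bass, giving G#, B, D, F from the bottom.

G#, B, D, F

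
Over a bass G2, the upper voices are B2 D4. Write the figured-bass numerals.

5/3

The notes G, B, D stack in thirds as G–B–D — a G major triad. The bass G is the root, so this is root position: figured 5/3.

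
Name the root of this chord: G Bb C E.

G, Bb, C, E are the tones of a C dominant seventh chord (C–E–G–Bb), making C the root.

C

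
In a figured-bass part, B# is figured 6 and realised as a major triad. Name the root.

G#

The figures 6 mean the third of the chord is in the bass. If B# is the third of a major triad, the root is G# (chord tones G#–B#–D#).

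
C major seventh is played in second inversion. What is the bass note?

C major seventh is C–E–G–B. Second inversion places the fifth in the bass: G.

G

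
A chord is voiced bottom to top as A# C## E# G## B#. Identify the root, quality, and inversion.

A# major ninth, root position

Reducing to letter names: A#, C##, E#, G##, B#. These stack in thirds as A#–C##–E#–G##–B# — an A# major ninth chord.
The lowest note is A#, the root of the chord, so this is root position.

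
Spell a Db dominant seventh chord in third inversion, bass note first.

Db dominant seventh is Db–F–Ab–Cb. Third inversion puts the seventh (Cb) in the bass, with the remaining tones above: Cb, Db, F, Ab.

Cb, Db, F, Ab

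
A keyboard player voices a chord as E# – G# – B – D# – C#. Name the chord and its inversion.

The distinct note names are E#, G#, B, D#, C#. Stacked in thirds they read C#–E#–G#–B–D#, which is a dominant ninth chord on C#.
E# is the third of C# dominant ninth; third in the bass means first inversion.

C# dominant ninth, first inversion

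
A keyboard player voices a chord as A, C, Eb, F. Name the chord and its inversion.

F dominant seventh, first inversion

The pitch classes A, C, Eb, F arrange in thirds as F–A–C–Eb: an F dominant seventh chord.
A is the third of F dominant seventh; third in the bass means first inversion (figured bass 6/5).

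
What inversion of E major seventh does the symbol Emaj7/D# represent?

Emaj7/D# means E major seventh with D# in the bass. D# is the seventh of E major seventh (E–G#–B–D#), so this is third inversion.

third inversion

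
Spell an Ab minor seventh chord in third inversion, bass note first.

Gb, Ab, Cb, Eb

The chord tones are Ab–Cb–Eb–Gb. With the seventh (Gb) lowest for third inversion: Gb, Ab, Cb, Eb.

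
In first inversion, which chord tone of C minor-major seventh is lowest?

C minor-major seventh is C–Eb–G–B. First inversion places the third in the bass: Eb.

Eb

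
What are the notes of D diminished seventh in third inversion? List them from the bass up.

Spelling D diminished seventh: D–F–Ab–Cb. In third inversion the seventh is bass, giving Cb, D, F, Ab from the bottom.

Cb, D, F, Ab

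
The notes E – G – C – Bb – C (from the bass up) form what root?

E, G, C, Bb are the tones of a C dominant seventh chord (C–E–G–Bb), making C the root.

C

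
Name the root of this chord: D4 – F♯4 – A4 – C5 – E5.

D

The distinct letter names are D, F#, A, C, E. Arranged as a stack of thirds they read D–F#–A–C–E, so D is the root (a D dominant ninth chord).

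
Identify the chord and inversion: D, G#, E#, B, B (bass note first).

E# diminished seventh, third inversion

The pitch classes D, G#, E#, B arrange in thirds as E#–G#–B–D: an E# diminished seventh chord.
The lowest note is D, the seventh of the chord, so this is third inversion (figured bass 4/2).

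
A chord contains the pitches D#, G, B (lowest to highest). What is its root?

The distinct letter names are D#, G, B. Arranged as a stack of thirds they read G–B–D#, so G is the root (a G augmented triad).

G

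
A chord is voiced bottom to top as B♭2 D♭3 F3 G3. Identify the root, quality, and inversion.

G half-diminished seventh, first inversion

The distinct note names are Bb, Db, F, G. Stacked in thirds they read G–Bb–Db–F, which is a half-diminished seventh chord on G.
The lowest note is Bb, the third of the chord, so this is first inversion (figured bass 6/5).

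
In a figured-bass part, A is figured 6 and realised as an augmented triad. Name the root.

The figures 6 mean the third of the chord is in the bass. If A is the third of an augmented triad, the root is F (chord tones F–A–C#).

F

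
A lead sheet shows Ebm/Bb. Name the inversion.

Ebm/Bb means Eb minor with Bb in the bass. Bb is the fifth of Eb minor (Eb–Gb–Bb), so this is second inversion.

second inversion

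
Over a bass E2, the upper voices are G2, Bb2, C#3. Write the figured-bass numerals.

The notes E, G, Bb, C# stack in thirds as C#–E–G–Bb — a C# diminished seventh chord. The bass E is the third, so this is first inversion: figured 6/5.

6/5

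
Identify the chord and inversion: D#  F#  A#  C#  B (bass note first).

The distinct note names are D#, F#, A#, C#, B. Stacked in thirds they read B–D#–F#–A#–C#, which is a major ninth chord on B.
With the third (D#) in the bass, the chord is in first inversion.

B major ninth, first inversion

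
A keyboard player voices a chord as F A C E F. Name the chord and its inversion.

The pitch classes F, A, C, E arrange in thirds as F–A–C–E: an F major seventh chord.
F is the root of F major seventh; root in the bass means root position (figured bass 7).

F major seventh, root position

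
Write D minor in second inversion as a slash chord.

Second inversion of D minor has the fifth (A) in the bass. As a slash chord: Dm/A.

Dm/A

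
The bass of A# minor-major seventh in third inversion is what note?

In third inversion the seventh is lowest. For A# minor-major seventh (A#–C#–E#–G##) that is G##.

G##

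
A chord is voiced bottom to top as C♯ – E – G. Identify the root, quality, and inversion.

The distinct note names are C#, E, G. Stacked in thirds they read C#–E–G, which is a diminished triad on C#.
C# is the root of C# diminished; root in the bass means root position (figured bass 5/3).

C# diminished, root position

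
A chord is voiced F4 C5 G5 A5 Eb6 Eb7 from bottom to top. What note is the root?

F

The distinct letter names are F, C, G, A, Eb. Arranged as a stack of thirds they read F–A–C–Eb–G, so F is the root (an F dominant ninth chord).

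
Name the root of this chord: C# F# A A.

F#

C#, F#, A are the tones of an F# minor triad (F#–A–C#), making F# the root.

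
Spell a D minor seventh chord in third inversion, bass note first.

Spelling D minor seventh: D–F–A–C. In third inversion the seventh is bass, giving C, D, F, A from the bottom.

C, D, F, A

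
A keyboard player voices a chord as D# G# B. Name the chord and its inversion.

The distinct note names are D#, G#, B. Stacked in thirds they read G#–B–D#, which is a minor triad on G#.
With the fifth (D#) in the bass, the chord is in second inversion (figured bass 6/4).

G# minor, second inversion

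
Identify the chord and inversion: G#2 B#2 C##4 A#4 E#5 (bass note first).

The distinct note names are G#, B#, C##, A#, E#. Stacked in thirds they read A#–C##–E#–G#–B#, which is a dominant ninth chord on A#.
G# is the seventh of A# dominant ninth; seventh in the bass means third inversion.

A# dominant ninth, third inversion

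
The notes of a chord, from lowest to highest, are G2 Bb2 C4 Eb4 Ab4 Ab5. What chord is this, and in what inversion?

Reducing to letter names: G, Bb, C, Eb, Ab. These stack in thirds as Ab–C–Eb–G–Bb — an Ab major ninth chord.
G is the seventh of Ab major ninth; seventh in the bass means third inversion.

Ab major ninth, third inversion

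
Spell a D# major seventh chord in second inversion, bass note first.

A#, C##, D#, F##

The chord tones are D#–F##–A#–C##. With the fifth (A#) lowest for second inversion: A#, C##, D#, F##.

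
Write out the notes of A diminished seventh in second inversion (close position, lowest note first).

Spelling A diminished seventh: A–C–Eb–Gb. In second inversion the fifth is bass, giving Eb, Gb, A, C from the bottom.

Eb, Gb, A, C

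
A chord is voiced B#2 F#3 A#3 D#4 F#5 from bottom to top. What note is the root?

B#

Reordering B#, F#, A#, D# into stacked thirds gives B#–D#–F#–A#; the bottom of that stack, B#, is the root.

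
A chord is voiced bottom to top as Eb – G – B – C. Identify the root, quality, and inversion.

The distinct note names are Eb, G, B, C. Stacked in thirds they read C–Eb–G–B, which is a minor-major seventh chord on C.
The lowest note is Eb, the third of the chord, so this is first inversion (figured bass 6/5).

C minor-major seventh, first inversion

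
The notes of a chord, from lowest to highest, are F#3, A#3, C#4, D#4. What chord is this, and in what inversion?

D# minor seventh, first inversion

The pitch classes F#, A#, C#, D# arrange in thirds as D#–F#–A#–C#: a D# minor seventh chord.
The lowest note is F#, the third of the chord, so this is first inversion (figured bass 6/5).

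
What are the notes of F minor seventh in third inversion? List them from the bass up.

The chord tones are F–Ab–C–Eb. With the seventh (Eb) lowest for third inversion: Eb, F, Ab, C.

Eb, F, Ab, C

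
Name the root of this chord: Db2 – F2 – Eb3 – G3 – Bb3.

Eb

The distinct letter names are Db, F, Eb, G, Bb. Arranged as a stack of thirds they read Eb–G–Bb–Db–F, so Eb is the root (an Eb dominant ninth chord).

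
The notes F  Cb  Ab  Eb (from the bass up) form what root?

F

F, Cb, Ab, Eb are the tones of an F half-diminished seventh chord (F–Ab–Cb–Eb), making F the root.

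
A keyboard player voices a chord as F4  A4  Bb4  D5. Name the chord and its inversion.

Bb major seventh, second inversion

Reducing to letter names: F, A, Bb, D. These stack in thirds as Bb–D–F–A — a Bb major seventh chord.
The lowest note is F, the fifth of the chord, so this is second inversion (figured bass 4/3).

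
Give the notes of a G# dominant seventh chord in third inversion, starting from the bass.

The chord tones are G#–B#–D#–F#. With the seventh (F#) lowest for third inversion: F#, G#, B#, D#.

F#, G#, B#, D#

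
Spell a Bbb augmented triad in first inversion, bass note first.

Bbb augmented is Bbb–Db–F. First inversion puts the third (Db) in the bass, with the remaining tones above: Db, F, Bbb.

Db, F, Bbb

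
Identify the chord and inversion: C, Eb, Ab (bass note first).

The pitch classes C, Eb, Ab arrange in thirds as Ab–C–Eb: an Ab major triad.
C is the third of Ab major; third in the bass means first inversion (figured bass 6).

Ab major, first inversion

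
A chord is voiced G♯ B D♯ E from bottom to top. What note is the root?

G#, B, D#, E are the tones of an E major seventh chord (E–G#–B–D#), making E the root.

E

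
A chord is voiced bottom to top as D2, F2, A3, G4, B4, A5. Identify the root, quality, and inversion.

The pitch classes D, F, A, G, B arrange in thirds as G–B–D–F–A: a G dominant ninth chord.
D is the fifth of G dominant ninth; fifth in the bass means second inversion.

G dominant ninth, second inversion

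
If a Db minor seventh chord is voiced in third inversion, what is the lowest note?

Db minor seventh is Db–Fb–Ab–Cb. Third inversion places the seventh in the bass: Cb.

Cb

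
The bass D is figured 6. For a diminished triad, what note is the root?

The figures 6 mean the third of the chord is in the bass. If D is the third of a diminished triad, the root is B (chord tones B–D–F).

B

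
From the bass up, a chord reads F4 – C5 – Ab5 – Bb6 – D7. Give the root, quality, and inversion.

Reducing to letter names: F, C, Ab, Bb, D. These stack in thirds as Bb–D–F–Ab–C — a Bb dominant ninth chord.
The lowest note is F, the fifth of the chord, so this is second inversion.

Bb dominant ninth, second inversion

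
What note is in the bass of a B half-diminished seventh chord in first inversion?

D

In first inversion the third is lowest. For B half-diminished seventh (B–D–F–A) that is D.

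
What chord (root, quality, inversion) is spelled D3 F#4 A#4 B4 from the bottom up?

B minor-major seventh, first inversion

The pitch classes D, F#, A#, B arrange in thirds as B–D–F#–A#: a B minor-major seventh chord.
With the third (D) in the bass, the chord is in first inversion (figured bass 6/5).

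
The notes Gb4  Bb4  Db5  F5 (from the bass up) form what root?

The distinct letter names are Gb, Bb, Db, F. Arranged as a stack of thirds they read Gb–Bb–Db–F, so Gb is the root (a Gb major seventh chord).

Gb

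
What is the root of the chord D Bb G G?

The distinct letter names are D, Bb, G. Arranged as a stack of thirds they read G–Bb–D, so G is the root (a G minor triad).

G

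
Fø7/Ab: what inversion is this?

Fø7/Ab means F half-diminished seventh with Ab in the bass. Ab is the third of F half-diminished seventh (F–Ab–Cb–Eb), so this is first inversion.

first inversion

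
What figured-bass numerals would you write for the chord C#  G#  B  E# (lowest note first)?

The notes C#, G#, B, E# stack in thirds as C#–E#–G#–B — a C# dominant seventh chord. The bass C# is the root, so this is root position: figured 7.

7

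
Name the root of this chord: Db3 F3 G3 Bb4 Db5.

G

Db, F, G, Bb are the tones of a G half-diminished seventh chord (G–Bb–Db–F), making G the root.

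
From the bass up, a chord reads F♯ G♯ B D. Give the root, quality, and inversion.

G# half-diminished seventh, third inversion

The pitch classes F#, G#, B, D arrange in thirds as G#–B–D–F#: a G# half-diminished seventh chord.
F# is the seventh of G# half-diminished seventh; seventh in the bass means third inversion (figured bass 4/2).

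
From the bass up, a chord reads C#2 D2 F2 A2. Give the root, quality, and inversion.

D minor-major seventh, third inversion

Reducing to letter names: C#, D, F, A. These stack in thirds as D–F–A–C# — a D minor-major seventh chord.
The lowest note is C#, the seventh of the chord, so this is third inversion (figured bass 4/2).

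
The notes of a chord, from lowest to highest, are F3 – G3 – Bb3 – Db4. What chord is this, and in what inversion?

G half-diminished seventh, third inversion

The pitch classes F, G, Bb, Db arrange in thirds as G–Bb–Db–F: a G half-diminished seventh chord.
The lowest note is F, the seventh of the chord, so this is third inversion (figured bass 4/2).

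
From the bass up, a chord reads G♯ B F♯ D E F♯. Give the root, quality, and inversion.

E dominant ninth, first inversion

The pitch classes G#, B, F#, D, E arrange in thirds as E–G#–B–D–F#: an E dominant ninth chord.
With the third (G#) in the bass, the chord is in first inversion.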